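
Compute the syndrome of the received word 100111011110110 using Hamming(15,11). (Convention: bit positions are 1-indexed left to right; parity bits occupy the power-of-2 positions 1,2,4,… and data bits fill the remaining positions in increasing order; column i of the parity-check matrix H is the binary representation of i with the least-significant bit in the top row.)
Syndrome s = H · r^T (mod 2), r = 100111011110110:
  s[0] = (101010101010101)·(100111011110110) mod 2 = 1+0+0+0+1+0+0+0+1+0+1+0+1+0+0 mod 2 = 1
  s[1] = (011001100110011)·(100111011110110) mod 2 = 0+0+0+0+0+1+0+0+0+1+1+0+0+1+0 mod 2 = 0
  s[2] = (000111100001111)·(100111011110110) mod 2 = 0+0+0+1+1+1+0+0+0+0+0+0+1+1+0 mod 2 = 1
  s[3] = (000000011111111)·(100111011110110) mod 2 = 0+0+0+0+0+0+0+1+1+1+1+0+1+1+0 mod 2 = 0
Syndrome = 1010
Non-zero syndrome: error at position 5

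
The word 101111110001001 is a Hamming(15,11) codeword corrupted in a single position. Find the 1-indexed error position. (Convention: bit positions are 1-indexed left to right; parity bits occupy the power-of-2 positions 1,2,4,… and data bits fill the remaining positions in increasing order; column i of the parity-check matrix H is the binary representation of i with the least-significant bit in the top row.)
Syndrome s = H · r^T (mod 2), r = 101111110001001:
  s[0] = (101010101010101)·(101111110001001) mod 2 = 1+0+1+0+1+0+1+0+0+0+0+0+0+0+1 mod 2 = 1
  s[1] = (011001100110011)·(101111110001001) mod 2 = 0+0+1+0+0+1+1+0+0+0+0+0+0+0+1 mod 2 = 0
  s[2] = (000111100001111)·(101111110001001) mod 2 = 0+0+0+1+1+1+1+0+0+0+0+1+0+0+1 mod 2 = 0
  s[3] = (000000011111111)·(101111110001001) mod 2 = 0+0+0+0+0+0+0+1+0+0+0+1+0+0+1 mod 2 = 1
Syndrome = 1001
Column i of H is the binary representation of i, so the syndrome is the binary index of the flipped bit.
Read s = 1001 with s[0] as LSB: 1·2^0 + 0·2^1 + 0·2^2 + 1·2^3 = 9.
Error is at bit position 9.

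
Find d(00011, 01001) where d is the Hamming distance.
XOR = 01010, count of 1s = 2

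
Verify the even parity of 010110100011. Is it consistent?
Sum of all bits: 0+1+0+1+1+0+1+0+0+0+1+1 = 6; 6 mod 2 = 0. Result is 0 → valid parity.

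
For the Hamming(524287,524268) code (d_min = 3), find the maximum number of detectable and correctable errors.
Detection only: up to d_min − 1 = 2 errors.
Correction: up to ⌊(d_min − 1)/2⌋ = ⌊2/2⌋ = 1 errors.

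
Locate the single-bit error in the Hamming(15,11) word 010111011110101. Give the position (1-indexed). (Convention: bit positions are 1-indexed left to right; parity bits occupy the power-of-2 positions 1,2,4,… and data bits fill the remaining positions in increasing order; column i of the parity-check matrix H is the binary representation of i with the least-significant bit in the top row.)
Syndrome s = H · r^T (mod 2), r = 010111011110101:
  s[0] = (101010101010101)·(010111011110101) mod 2 = 0+0+0+0+1+0+0+0+1+0+1+0+1+0+1 mod 2 = 1
  s[1] = (011001100110011)·(010111011110101) mod 2 = 0+1+0+0+0+1+0+0+0+1+1+0+0+0+1 mod 2 = 1
  s[2] = (000111100001111)·(010111011110101) mod 2 = 0+0+0+1+1+1+0+0+0+0+0+0+1+0+1 mod 2 = 1
  s[3] = (000000011111111)·(010111011110101) mod 2 = 0+0+0+0+0+0+0+1+1+1+1+0+1+0+1 mod 2 = 0
Syndrome = 1110
Column i of H is the binary representation of i, so the syndrome is the binary index of the flipped bit.
Read s = 1110 with s[0] as LSB: 1·2^0 + 1·2^1 + 1·2^2 + 0·2^3 = 7.
Error is at bit position 7.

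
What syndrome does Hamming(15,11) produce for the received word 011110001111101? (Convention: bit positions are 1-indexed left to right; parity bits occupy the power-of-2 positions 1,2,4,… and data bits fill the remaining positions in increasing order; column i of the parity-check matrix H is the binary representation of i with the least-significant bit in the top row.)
Syndrome s = H · r^T (mod 2), r = 011110001111101:
  s[0] = (101010101010101)·(011110001111101) mod 2 = 0+0+1+0+1+0+0+0+1+0+1+0+1+0+1 mod 2 = 0
  s[1] = (011001100110011)·(011110001111101) mod 2 = 0+1+1+0+0+0+0+0+0+1+1+0+0+0+1 mod 2 = 1
  s[2] = (000111100001111)·(011110001111101) mod 2 = 0+0+0+1+1+0+0+0+0+0+0+1+1+0+1 mod 2 = 1
  s[3] = (000000011111111)·(011110001111101) mod 2 = 0+0+0+0+0+0+0+0+1+1+1+1+1+0+1 mod 2 = 0
Syndrome = 0110
Non-zero syndrome: error at position 6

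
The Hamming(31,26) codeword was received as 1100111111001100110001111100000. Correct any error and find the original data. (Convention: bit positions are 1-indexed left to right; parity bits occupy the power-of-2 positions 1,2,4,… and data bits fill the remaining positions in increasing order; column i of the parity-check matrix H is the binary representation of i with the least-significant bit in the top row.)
Syndrome s = H · r^T (mod 2), r = 1100111111001100110001111100000:
  s[0] = (1010101010101010101010101010101)·(1100111111001100110001111100000) mod 2 = 1+0+0+0+1+0+1+0+1+0+0+0+1+0+0+0+1+0+0+0+0+0+1+0+1+0+0+0+0+0+0 mod 2 = 0
  s[1] = (0110011001100110011001100110011)·(1100111111001100110001111100000) mod 2 = 0+1+0+0+0+1+1+0+0+1+0+0+0+1+0+0+0+1+0+0+0+1+1+0+0+1+0+0+0+0+0 mod 2 = 1
  s[2] = (0001111000011110000111100001111)·(1100111111001100110001111100000) mod 2 = 0+0+0+0+1+1+1+0+0+0+0+0+1+1+0+0+0+0+0+0+0+1+1+0+0+0+0+0+0+0+0 mod 2 = 1
  s[3] = (0000000111111110000000011111111)·(1100111111001100110001111100000) mod 2 = 0+0+0+0+0+0+0+1+1+1+0+0+1+1+0+0+0+0+0+0+0+0+0+1+1+1+0+0+0+0+0 mod 2 = 0
  s[4] = (0000000000000001111111111111111)·(1100111111001100110001111100000) mod 2 = 0+0+0+0+0+0+0+0+0+0+0+0+0+0+0+0+1+1+0+0+0+1+1+1+1+1+0+0+0+0+0 mod 2 = 1
Syndrome = 01101
Column 22 of H equals this syndrome → error at bit 22 (1-indexed).
Flip bit 22: 1100111111001100110001111100000 → 1100111111001100110000111100000
Extract data bits at positions {3,5,6,7,9,10,11,12,13,14,15,17,18,19,20,21,22,23,24,25,26,27,28,29,30,31}: 01111100110110000111100000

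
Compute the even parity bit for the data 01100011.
Sum of data bits: 0+1+1+0+0+0+1+1 = 4.
4 mod 2 = 0, so parity bit = 0.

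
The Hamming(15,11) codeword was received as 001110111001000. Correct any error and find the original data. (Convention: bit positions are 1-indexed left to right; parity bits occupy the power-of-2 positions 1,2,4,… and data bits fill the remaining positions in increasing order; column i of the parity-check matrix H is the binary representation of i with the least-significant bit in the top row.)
Syndrome s = H · r^T (mod 2), r = 001110111001000:
  s[0] = (101010101010101)·(001110111001000) mod 2 = 0+0+1+0+1+0+1+0+1+0+0+0+0+0+0 mod 2 = 0
  s[1] = (011001100110011)·(001110111001000) mod 2 = 0+0+1+0+0+0+1+0+0+0+0+0+0+0+0 mod 2 = 0
  s[2] = (000111100001111)·(001110111001000) mod 2 = 0+0+0+1+1+0+1+0+0+0+0+1+0+0+0 mod 2 = 0
  s[3] = (000000011111111)·(001110111001000) mod 2 = 0+0+0+0+0+0+0+1+1+0+0+1+0+0+0 mod 2 = 1
Syndrome = 0001
Column 8 of H equals this syndrome → error at bit 8 (1-indexed).
Flip bit 8: 001110111001000 → 001110101001000
Extract data bits at positions {3,5,6,7,9,10,11,12,13,14,15}: 11011001000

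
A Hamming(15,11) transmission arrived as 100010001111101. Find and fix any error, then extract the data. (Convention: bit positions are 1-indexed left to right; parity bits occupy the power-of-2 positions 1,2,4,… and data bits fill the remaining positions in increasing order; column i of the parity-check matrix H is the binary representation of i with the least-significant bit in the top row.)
Syndrome s = H · r^T (mod 2), r = 100010001111101:
  s[0] = (101010101010101)·(100010001111101) mod 2 = 1+0+0+0+1+0+0+0+1+0+1+0+1+0+1 mod 2 = 0
  s[1] = (011001100110011)·(100010001111101) mod 2 = 0+0+0+0+0+0+0+0+0+1+1+0+0+0+1 mod 2 = 1
  s[2] = (000111100001111)·(100010001111101) mod 2 = 0+0+0+0+1+0+0+0+0+0+0+1+1+0+1 mod 2 = 0
  s[3] = (000000011111111)·(100010001111101) mod 2 = 0+0+0+0+0+0+0+0+1+1+1+1+1+0+1 mod 2 = 0
Syndrome = 0100
Column 2 of H equals this syndrome → error at bit 2 (1-indexed).
Flip bit 2: 100010001111101 → 110010001111101
Extract data bits at positions {3,5,6,7,9,10,11,12,13,14,15}: 01001111101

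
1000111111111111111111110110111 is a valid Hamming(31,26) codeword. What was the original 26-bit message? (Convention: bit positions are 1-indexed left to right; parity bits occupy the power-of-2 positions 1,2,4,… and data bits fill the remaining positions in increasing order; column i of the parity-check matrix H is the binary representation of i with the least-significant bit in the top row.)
Parity bits occupy power-of-2 positions; data bits are at positions {3,5,6,7,9,10,11,12,13,14,15,17,18,19,20,21,22,23,24,25,26,27,28,29,30,31} (1-indexed).
Extract: c[3]=0 c[5]=1 c[6]=1 c[7]=1 c[9]=1 c[10]=1 c[11]=1 c[12]=1 c[13]=1 c[14]=1 c[15]=1 c[17]=1 c[18]=1 c[19]=1 c[20]=1 c[21]=1 c[22]=1 c[23]=1 c[24]=1 c[25]=0 c[26]=1 c[27]=1 c[28]=0 c[29]=1 c[30]=1 c[31]=1
Data = 01111111111111111110110111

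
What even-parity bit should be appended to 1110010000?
Sum of data bits: 1+1+1+0+0+1+0+0+0+0 = 4.
4 mod 2 = 0, so parity bit = 0.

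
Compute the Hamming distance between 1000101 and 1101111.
XOR = 0101010, count of 1s = 3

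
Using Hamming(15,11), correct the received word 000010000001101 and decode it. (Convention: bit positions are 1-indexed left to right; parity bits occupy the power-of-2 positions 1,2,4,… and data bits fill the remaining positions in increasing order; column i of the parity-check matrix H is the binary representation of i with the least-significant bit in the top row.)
Syndrome s = H · r^T (mod 2), r = 000010000001101:
  s[0] = (101010101010101)·(000010000001101) mod 2 = 0+0+0+0+1+0+0+0+0+0+0+0+1+0+1 mod 2 = 1
  s[1] = (011001100110011)·(000010000001101) mod 2 = 0+0+0+0+0+0+0+0+0+0+0+0+0+0+1 mod 2 = 1
  s[2] = (000111100001111)·(000010000001101) mod 2 = 0+0+0+0+1+0+0+0+0+0+0+1+1+0+1 mod 2 = 0
  s[3] = (000000011111111)·(000010000001101) mod 2 = 0+0+0+0+0+0+0+0+0+0+0+1+1+0+1 mod 2 = 1
Syndrome = 1101
Column 11 of H equals this syndrome → error at bit 11 (1-indexed).
Flip bit 11: 000010000001101 → 000010000011101
Extract data bits at positions {3,5,6,7,9,10,11,12,13,14,15}: 01000011101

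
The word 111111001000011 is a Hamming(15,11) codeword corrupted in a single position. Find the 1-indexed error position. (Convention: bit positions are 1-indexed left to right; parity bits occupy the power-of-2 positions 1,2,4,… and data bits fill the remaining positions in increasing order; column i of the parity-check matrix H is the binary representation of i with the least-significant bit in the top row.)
Syndrome s = H · r^T (mod 2), r = 111111001000011:
  s[0] = (101010101010101)·(111111001000011) mod 2 = 1+0+1+0+1+0+0+0+1+0+0+0+0+0+1 mod 2 = 1
  s[1] = (011001100110011)·(111111001000011) mod 2 = 0+1+1+0+0+1+0+0+0+0+0+0+0+1+1 mod 2 = 1
  s[2] = (000111100001111)·(111111001000011) mod 2 = 0+0+0+1+1+1+0+0+0+0+0+0+0+1+1 mod 2 = 1
  s[3] = (000000011111111)·(111111001000011) mod 2 = 0+0+0+0+0+0+0+0+1+0+0+0+0+1+1 mod 2 = 1
Syndrome = 1111
Column i of H is the binary representation of i, so the syndrome is the binary index of the flipped bit.
Read s = 1111 with s[0] as LSB: 1·2^0 + 1·2^1 + 1·2^2 + 1·2^3 = 15.
Error is at bit position 15.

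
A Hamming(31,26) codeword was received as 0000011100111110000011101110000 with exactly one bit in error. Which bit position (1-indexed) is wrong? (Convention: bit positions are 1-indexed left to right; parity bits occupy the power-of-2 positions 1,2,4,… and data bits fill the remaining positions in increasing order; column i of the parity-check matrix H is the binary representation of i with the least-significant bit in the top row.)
Syndrome s = H · r^T (mod 2), r = 0000011100111110000011101110000:
  s[0] = (1010101010101010101010101010101)·(0000011100111110000011101110000) mod 2 = 0+0+0+0+0+0+1+0+0+0+1+0+1+0+1+0+0+0+0+0+1+0+1+0+1+0+1+0+0+0+0 mod 2 = 0
  s[1] = (0110011001100110011001100110011)·(0000011100111110000011101110000) mod 2 = 0+0+0+0+0+1+1+0+0+0+1+0+0+1+1+0+0+0+0+0+0+1+1+0+0+1+1+0+0+0+0 mod 2 = 1
  s[2] = (0001111000011110000111100001111)·(0000011100111110000011101110000) mod 2 = 0+0+0+0+0+1+1+0+0+0+0+1+1+1+1+0+0+0+0+0+1+1+1+0+0+0+0+0+0+0+0 mod 2 = 1
  s[3] = (0000000111111110000000011111111)·(0000011100111110000011101110000) mod 2 = 0+0+0+0+0+0+0+1+0+0+1+1+1+1+1+0+0+0+0+0+0+0+0+0+1+1+1+0+0+0+0 mod 2 = 1
  s[4] = (0000000000000001111111111111111)·(0000011100111110000011101110000) mod 2 = 0+0+0+0+0+0+0+0+0+0+0+0+0+0+0+0+0+0+0+0+1+1+1+0+1+1+1+0+0+0+0 mod 2 = 0
Syndrome = 01110
Column i of H is the binary representation of i, so the syndrome is the binary index of the flipped bit.
Read s = 01110 with s[0] as LSB: 0·2^0 + 1·2^1 + 1·2^2 + 1·2^3 + 0·2^4 = 14.
Error is at bit position 14.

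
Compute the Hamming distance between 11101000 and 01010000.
XOR = 10111000, count of 1s = 4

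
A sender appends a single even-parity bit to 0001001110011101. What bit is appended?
Sum of data bits: 0+0+0+1+0+0+1+1+1+0+0+1+1+1+0+1 = 8.
8 mod 2 = 0, so parity bit = 0.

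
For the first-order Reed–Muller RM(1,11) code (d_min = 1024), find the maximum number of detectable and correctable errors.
Detection only: up to d_min − 1 = 1023 errors.
Correction: up to ⌊(d_min − 1)/2⌋ = ⌊1023/2⌋ = 511 errors.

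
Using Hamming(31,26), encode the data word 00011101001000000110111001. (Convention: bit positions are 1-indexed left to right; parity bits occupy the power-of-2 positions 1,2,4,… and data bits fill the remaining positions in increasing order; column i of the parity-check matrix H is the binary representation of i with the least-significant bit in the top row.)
Codeword c = d · G (mod 2), d = 00011101001000000110111001:
  c[0] = d·G[:,0] = (00011101001000000110111001)·(11011010101101010101010101) mod 2 = 0+0+0+1+1+0+0+0+0+0+1+0+0+0+0+0+0+1+0+0+0+1+0+0+0+1 mod 2 = 0
  c[1] = d·G[:,1] = (00011101001000000110111001)·(10110110011011001100110011) mod 2 = 0+0+0+1+0+1+0+0+0+0+1+0+0+0+0+0+0+1+0+0+1+1+0+0+0+1 mod 2 = 1
  c[2] = d·G[:,2] = (00011101001000000110111001)·(10000000000000000000000000) mod 2 = 0+0+0+0+0+0+0+0+0+0+0+0+0+0+0+0+0+0+0+0+0+0+0+0+0+0 mod 2 = 0
  c[3] = d·G[:,3] = (00011101001000000110111001)·(01110001111000111100001111) mod 2 = 0+0+0+1+0+0+0+1+0+0+1+0+0+0+0+0+0+1+0+0+0+0+1+0+0+1 mod 2 = 0
  c[4] = d·G[:,4] = (00011101001000000110111001)·(01000000000000000000000000) mod 2 = 0+0+0+0+0+0+0+0+0+0+0+0+0+0+0+0+0+0+0+0+0+0+0+0+0+0 mod 2 = 0
  c[5] = d·G[:,5] = (00011101001000000110111001)·(00100000000000000000000000) mod 2 = 0+0+0+0+0+0+0+0+0+0+0+0+0+0+0+0+0+0+0+0+0+0+0+0+0+0 mod 2 = 0
  c[6] = d·G[:,6] = (00011101001000000110111001)·(00010000000000000000000000) mod 2 = 0+0+0+1+0+0+0+0+0+0+0+0+0+0+0+0+0+0+0+0+0+0+0+0+0+0 mod 2 = 1
  c[7] = d·G[:,7] = (00011101001000000110111001)·(00001111111000000011111111) mod 2 = 0+0+0+0+1+1+0+1+0+0+1+0+0+0+0+0+0+0+1+0+1+1+1+0+0+1 mod 2 = 1
  c[8] = d·G[:,8] = (00011101001000000110111001)·(00001000000000000000000000) mod 2 = 0+0+0+0+1+0+0+0+0+0+0+0+0+0+0+0+0+0+0+0+0+0+0+0+0+0 mod 2 = 1
  c[9] = d·G[:,9] = (00011101001000000110111001)·(00000100000000000000000000) mod 2 = 0+0+0+0+0+1+0+0+0+0+0+0+0+0+0+0+0+0+0+0+0+0+0+0+0+0 mod 2 = 1
  c[10] = d·G[:,10] = (00011101001000000110111001)·(00000010000000000000000000) mod 2 = 0+0+0+0+0+0+0+0+0+0+0+0+0+0+0+0+0+0+0+0+0+0+0+0+0+0 mod 2 = 0
  c[11] = d·G[:,11] = (00011101001000000110111001)·(00000001000000000000000000) mod 2 = 0+0+0+0+0+0+0+1+0+0+0+0+0+0+0+0+0+0+0+0+0+0+0+0+0+0 mod 2 = 1
  c[12] = d·G[:,12] = (00011101001000000110111001)·(00000000100000000000000000) mod 2 = 0+0+0+0+0+0+0+0+0+0+0+0+0+0+0+0+0+0+0+0+0+0+0+0+0+0 mod 2 = 0
  c[13] = d·G[:,13] = (00011101001000000110111001)·(00000000010000000000000000) mod 2 = 0+0+0+0+0+0+0+0+0+0+0+0+0+0+0+0+0+0+0+0+0+0+0+0+0+0 mod 2 = 0
  c[14] = d·G[:,14] = (00011101001000000110111001)·(00000000001000000000000000) mod 2 = 0+0+0+0+0+0+0+0+0+0+1+0+0+0+0+0+0+0+0+0+0+0+0+0+0+0 mod 2 = 1
  c[15] = d·G[:,15] = (00011101001000000110111001)·(00000000000111111111111111) mod 2 = 0+0+0+0+0+0+0+0+0+0+0+0+0+0+0+0+0+1+1+0+1+1+1+0+0+1 mod 2 = 0
  c[16] = d·G[:,16] = (00011101001000000110111001)·(00000000000100000000000000) mod 2 = 0+0+0+0+0+0+0+0+0+0+0+0+0+0+0+0+0+0+0+0+0+0+0+0+0+0 mod 2 = 0
  c[17] = d·G[:,17] = (00011101001000000110111001)·(00000000000010000000000000) mod 2 = 0+0+0+0+0+0+0+0+0+0+0+0+0+0+0+0+0+0+0+0+0+0+0+0+0+0 mod 2 = 0
  c[18] = d·G[:,18] = (00011101001000000110111001)·(00000000000001000000000000) mod 2 = 0+0+0+0+0+0+0+0+0+0+0+0+0+0+0+0+0+0+0+0+0+0+0+0+0+0 mod 2 = 0
  c[19] = d·G[:,19] = (00011101001000000110111001)·(00000000000000100000000000) mod 2 = 0+0+0+0+0+0+0+0+0+0+0+0+0+0+0+0+0+0+0+0+0+0+0+0+0+0 mod 2 = 0
  c[20] = d·G[:,20] = (00011101001000000110111001)·(00000000000000010000000000) mod 2 = 0+0+0+0+0+0+0+0+0+0+0+0+0+0+0+0+0+0+0+0+0+0+0+0+0+0 mod 2 = 0
  c[21] = d·G[:,21] = (00011101001000000110111001)·(00000000000000001000000000) mod 2 = 0+0+0+0+0+0+0+0+0+0+0+0+0+0+0+0+0+0+0+0+0+0+0+0+0+0 mod 2 = 0
  c[22] = d·G[:,22] = (00011101001000000110111001)·(00000000000000000100000000) mod 2 = 0+0+0+0+0+0+0+0+0+0+0+0+0+0+0+0+0+1+0+0+0+0+0+0+0+0 mod 2 = 1
  c[23] = d·G[:,23] = (00011101001000000110111001)·(00000000000000000010000000) mod 2 = 0+0+0+0+0+0+0+0+0+0+0+0+0+0+0+0+0+0+1+0+0+0+0+0+0+0 mod 2 = 1
  c[24] = d·G[:,24] = (00011101001000000110111001)·(00000000000000000001000000) mod 2 = 0+0+0+0+0+0+0+0+0+0+0+0+0+0+0+0+0+0+0+0+0+0+0+0+0+0 mod 2 = 0
  c[25] = d·G[:,25] = (00011101001000000110111001)·(00000000000000000000100000) mod 2 = 0+0+0+0+0+0+0+0+0+0+0+0+0+0+0+0+0+0+0+0+1+0+0+0+0+0 mod 2 = 1
  c[26] = d·G[:,26] = (00011101001000000110111001)·(00000000000000000000010000) mod 2 = 0+0+0+0+0+0+0+0+0+0+0+0+0+0+0+0+0+0+0+0+0+1+0+0+0+0 mod 2 = 1
  c[27] = d·G[:,27] = (00011101001000000110111001)·(00000000000000000000001000) mod 2 = 0+0+0+0+0+0+0+0+0+0+0+0+0+0+0+0+0+0+0+0+0+0+1+0+0+0 mod 2 = 1
  c[28] = d·G[:,28] = (00011101001000000110111001)·(00000000000000000000000100) mod 2 = 0+0+0+0+0+0+0+0+0+0+0+0+0+0+0+0+0+0+0+0+0+0+0+0+0+0 mod 2 = 0
  c[29] = d·G[:,29] = (00011101001000000110111001)·(00000000000000000000000010) mod 2 = 0+0+0+0+0+0+0+0+0+0+0+0+0+0+0+0+0+0+0+0+0+0+0+0+0+0 mod 2 = 0
  c[30] = d·G[:,30] = (00011101001000000110111001)·(00000000000000000000000001) mod 2 = 0+0+0+0+0+0+0+0+0+0+0+0+0+0+0+0+0+0+0+0+0+0+0+0+0+1 mod 2 = 1
Codeword = 0100001111010010000000110111001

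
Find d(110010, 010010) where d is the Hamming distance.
XOR = 100000, count of 1s = 1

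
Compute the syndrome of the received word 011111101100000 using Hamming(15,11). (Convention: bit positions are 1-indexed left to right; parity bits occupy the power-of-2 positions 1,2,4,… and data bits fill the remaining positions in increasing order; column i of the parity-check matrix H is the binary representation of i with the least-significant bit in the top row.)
Syndrome s = H · r^T (mod 2), r = 011111101100000:
  s[0] = (101010101010101)·(011111101100000) mod 2 = 0+0+1+0+1+0+1+0+1+0+0+0+0+0+0 mod 2 = 0
  s[1] = (011001100110011)·(011111101100000) mod 2 = 0+1+1+0+0+1+1+0+0+1+0+0+0+0+0 mod 2 = 1
  s[2] = (000111100001111)·(011111101100000) mod 2 = 0+0+0+1+1+1+1+0+0+0+0+0+0+0+0 mod 2 = 0
  s[3] = (000000011111111)·(011111101100000) mod 2 = 0+0+0+0+0+0+0+0+1+1+0+0+0+0+0 mod 2 = 0
Syndrome = 0100
Non-zero syndrome: error at position 2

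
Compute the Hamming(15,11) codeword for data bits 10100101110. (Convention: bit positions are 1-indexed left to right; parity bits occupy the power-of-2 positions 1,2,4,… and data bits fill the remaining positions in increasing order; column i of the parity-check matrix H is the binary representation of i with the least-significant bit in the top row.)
Codeword c = d · G (mod 2), d = 10100101110:
  c[0] = d·G[:,0] = (10100101110)·(11011010101) mod 2 = 1+0+0+0+0+0+0+0+1+0+0 mod 2 = 0
  c[1] = d·G[:,1] = (10100101110)·(10110110011) mod 2 = 1+0+1+0+0+1+0+0+0+1+0 mod 2 = 0
  c[2] = d·G[:,2] = (10100101110)·(10000000000) mod 2 = 1+0+0+0+0+0+0+0+0+0+0 mod 2 = 1
  c[3] = d·G[:,3] = (10100101110)·(01110001111) mod 2 = 0+0+1+0+0+0+0+1+1+1+0 mod 2 = 0
  c[4] = d·G[:,4] = (10100101110)·(01000000000) mod 2 = 0+0+0+0+0+0+0+0+0+0+0 mod 2 = 0
  c[5] = d·G[:,5] = (10100101110)·(00100000000) mod 2 = 0+0+1+0+0+0+0+0+0+0+0 mod 2 = 1
  c[6] = d·G[:,6] = (10100101110)·(00010000000) mod 2 = 0+0+0+0+0+0+0+0+0+0+0 mod 2 = 0
  c[7] = d·G[:,7] = (10100101110)·(00001111111) mod 2 = 0+0+0+0+0+1+0+1+1+1+0 mod 2 = 0
  c[8] = d·G[:,8] = (10100101110)·(00001000000) mod 2 = 0+0+0+0+0+0+0+0+0+0+0 mod 2 = 0
  c[9] = d·G[:,9] = (10100101110)·(00000100000) mod 2 = 0+0+0+0+0+1+0+0+0+0+0 mod 2 = 1
  c[10] = d·G[:,10] = (10100101110)·(00000010000) mod 2 = 0+0+0+0+0+0+0+0+0+0+0 mod 2 = 0
  c[11] = d·G[:,11] = (10100101110)·(00000001000) mod 2 = 0+0+0+0+0+0+0+1+0+0+0 mod 2 = 1
  c[12] = d·G[:,12] = (10100101110)·(00000000100) mod 2 = 0+0+0+0+0+0+0+0+1+0+0 mod 2 = 1
  c[13] = d·G[:,13] = (10100101110)·(00000000010) mod 2 = 0+0+0+0+0+0+0+0+0+1+0 mod 2 = 1
  c[14] = d·G[:,14] = (10100101110)·(00000000001) mod 2 = 0+0+0+0+0+0+0+0+0+0+0 mod 2 = 0
Codeword = 001001000101110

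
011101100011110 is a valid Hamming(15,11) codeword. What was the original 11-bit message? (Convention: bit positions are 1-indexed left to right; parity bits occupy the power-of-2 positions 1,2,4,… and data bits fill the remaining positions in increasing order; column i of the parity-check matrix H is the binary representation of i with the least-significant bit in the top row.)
Parity bits occupy power-of-2 positions; data bits are at positions {3,5,6,7,9,10,11,12,13,14,15} (1-indexed).
Extract: c[3]=1 c[5]=0 c[6]=1 c[7]=1 c[9]=0 c[10]=0 c[11]=1 c[12]=1 c[13]=1 c[14]=1 c[15]=0
Data = 10110011110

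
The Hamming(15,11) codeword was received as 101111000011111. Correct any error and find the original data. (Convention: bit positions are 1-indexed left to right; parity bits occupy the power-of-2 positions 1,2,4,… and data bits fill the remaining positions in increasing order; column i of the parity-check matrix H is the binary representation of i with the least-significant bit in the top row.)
Syndrome s = H · r^T (mod 2), r = 101111000011111:
  s[0] = (101010101010101)·(101111000011111) mod 2 = 1+0+1+0+1+0+0+0+0+0+1+0+1+0+1 mod 2 = 0
  s[1] = (011001100110011)·(101111000011111) mod 2 = 0+0+1+0+0+1+0+0+0+0+1+0+0+1+1 mod 2 = 1
  s[2] = (000111100001111)·(101111000011111) mod 2 = 0+0+0+1+1+1+0+0+0+0+0+1+1+1+1 mod 2 = 1
  s[3] = (000000011111111)·(101111000011111) mod 2 = 0+0+0+0+0+0+0+0+0+0+1+1+1+1+1 mod 2 = 1
Syndrome = 0111
Column 14 of H equals this syndrome → error at bit 14 (1-indexed).
Flip bit 14: 101111000011111 → 101111000011101
Extract data bits at positions {3,5,6,7,9,10,11,12,13,14,15}: 11100011101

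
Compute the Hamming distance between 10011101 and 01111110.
XOR = 11100011, count of 1s = 5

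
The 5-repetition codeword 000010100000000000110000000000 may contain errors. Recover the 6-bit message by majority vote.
Split into 5-bit blocks and majority-vote each:
  block 1 = 00001: 1 ones, 4 zeros → 0
  block 2 = 01000: 1 ones, 4 zeros → 0
  block 3 = 00000: 0 ones, 5 zeros → 0
  block 4 = 00011: 2 ones, 3 zeros → 0
  block 5 = 00000: 0 ones, 5 zeros → 0
  block 6 = 00000: 0 ones, 5 zeros → 0
Decoded = 000000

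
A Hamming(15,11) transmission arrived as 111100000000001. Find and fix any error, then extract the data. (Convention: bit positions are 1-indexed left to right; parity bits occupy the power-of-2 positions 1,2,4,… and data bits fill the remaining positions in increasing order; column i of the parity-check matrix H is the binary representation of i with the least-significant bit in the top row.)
Syndrome s = H · r^T (mod 2), r = 111100000000001:
  s[0] = (101010101010101)·(111100000000001) mod 2 = 1+0+1+0+0+0+0+0+0+0+0+0+0+0+1 mod 2 = 1
  s[1] = (011001100110011)·(111100000000001) mod 2 = 0+1+1+0+0+0+0+0+0+0+0+0+0+0+1 mod 2 = 1
  s[2] = (000111100001111)·(111100000000001) mod 2 = 0+0+0+1+0+0+0+0+0+0+0+0+0+0+1 mod 2 = 0
  s[3] = (000000011111111)·(111100000000001) mod 2 = 0+0+0+0+0+0+0+0+0+0+0+0+0+0+1 mod 2 = 1
Syndrome = 1101
Column 11 of H equals this syndrome → error at bit 11 (1-indexed).
Flip bit 11: 111100000000001 → 111100000010001
Extract data bits at positions {3,5,6,7,9,10,11,12,13,14,15}: 10000010001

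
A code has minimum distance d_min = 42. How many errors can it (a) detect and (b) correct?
(a) Detection requires d_min ≥ e+1, so e ≤ d_min − 1 = 41.
(b) Correction requires d_min ≥ 2t+1, so t ≤ ⌊(d_min − 1)/2⌋ = ⌊41/2⌋ = 20.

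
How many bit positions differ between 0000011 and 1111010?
XOR = 1111001, count of 1s = 5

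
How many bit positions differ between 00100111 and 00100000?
XOR = 00000111, count of 1s = 3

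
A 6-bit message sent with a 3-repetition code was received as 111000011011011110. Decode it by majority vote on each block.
Split into 3-bit blocks and majority-vote each:
  block 1 = 111: 3 ones, 0 zeros → 1
  block 2 = 000: 0 ones, 3 zeros → 0
  block 3 = 011: 2 ones, 1 zeros → 1
  block 4 = 011: 2 ones, 1 zeros → 1
  block 5 = 011: 2 ones, 1 zeros → 1
  block 6 = 110: 2 ones, 1 zeros → 1
Decoded = 101111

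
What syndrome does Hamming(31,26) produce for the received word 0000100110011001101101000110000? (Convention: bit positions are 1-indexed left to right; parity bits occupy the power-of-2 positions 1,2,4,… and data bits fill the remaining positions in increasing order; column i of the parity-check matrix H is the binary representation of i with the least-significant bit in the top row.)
Syndrome s = H · r^T (mod 2), r = 0000100110011001101101000110000:
  s[0] = (1010101010101010101010101010101)·(0000100110011001101101000110000) mod 2 = 0+0+0+0+1+0+0+0+1+0+0+0+1+0+0+0+1+0+1+0+0+0+0+0+0+0+1+0+0+0+0 mod 2 = 0
  s[1] = (0110011001100110011001100110011)·(0000100110011001101101000110000) mod 2 = 0+0+0+0+0+0+0+0+0+0+0+0+0+0+0+0+0+0+1+0+0+1+0+0+0+1+1+0+0+0+0 mod 2 = 0
  s[2] = (0001111000011110000111100001111)·(0000100110011001101101000110000) mod 2 = 0+0+0+0+1+0+0+0+0+0+0+1+1+0+0+0+0+0+0+1+0+1+0+0+0+0+0+0+0+0+0 mod 2 = 1
  s[3] = (0000000111111110000000011111111)·(0000100110011001101101000110000) mod 2 = 0+0+0+0+0+0+0+1+1+0+0+1+1+0+0+0+0+0+0+0+0+0+0+0+0+1+1+0+0+0+0 mod 2 = 0
  s[4] = (0000000000000001111111111111111)·(0000100110011001101101000110000) mod 2 = 0+0+0+0+0+0+0+0+0+0+0+0+0+0+0+1+1+0+1+1+0+1+0+0+0+1+1+0+0+0+0 mod 2 = 1
Syndrome = 00101
Non-zero syndrome: error at position 20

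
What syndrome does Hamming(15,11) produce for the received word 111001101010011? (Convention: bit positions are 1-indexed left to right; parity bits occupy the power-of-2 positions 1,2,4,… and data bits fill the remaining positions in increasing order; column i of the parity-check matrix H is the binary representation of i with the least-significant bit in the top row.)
Syndrome s = H · r^T (mod 2), r = 111001101010011:
  s[0] = (101010101010101)·(111001101010011) mod 2 = 1+0+1+0+0+0+1+0+1+0+1+0+0+0+1 mod 2 = 0
  s[1] = (011001100110011)·(111001101010011) mod 2 = 0+1+1+0+0+1+1+0+0+0+1+0+0+1+1 mod 2 = 1
  s[2] = (000111100001111)·(111001101010011) mod 2 = 0+0+0+0+0+1+1+0+0+0+0+0+0+1+1 mod 2 = 0
  s[3] = (000000011111111)·(111001101010011) mod 2 = 0+0+0+0+0+0+0+0+1+0+1+0+0+1+1 mod 2 = 0
Syndrome = 0100
Non-zero syndrome: error at position 2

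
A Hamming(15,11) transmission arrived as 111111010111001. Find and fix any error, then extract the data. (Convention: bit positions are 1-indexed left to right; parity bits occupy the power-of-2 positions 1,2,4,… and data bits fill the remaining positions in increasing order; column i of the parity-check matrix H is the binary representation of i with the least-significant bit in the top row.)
Syndrome s = H · r^T (mod 2), r = 111111010111001:
  s[0] = (101010101010101)·(111111010111001) mod 2 = 1+0+1+0+1+0+0+0+0+0+1+0+0+0+1 mod 2 = 1
  s[1] = (011001100110011)·(111111010111001) mod 2 = 0+1+1+0+0+1+0+0+0+1+1+0+0+0+1 mod 2 = 0
  s[2] = (000111100001111)·(111111010111001) mod 2 = 0+0+0+1+1+1+0+0+0+0+0+1+0+0+1 mod 2 = 1
  s[3] = (000000011111111)·(111111010111001) mod 2 = 0+0+0+0+0+0+0+1+0+1+1+1+0+0+1 mod 2 = 1
Syndrome = 1011
Column 13 of H equals this syndrome → error at bit 13 (1-indexed).
Flip bit 13: 111111010111001 → 111111010111101
Extract data bits at positions {3,5,6,7,9,10,11,12,13,14,15}: 11100111101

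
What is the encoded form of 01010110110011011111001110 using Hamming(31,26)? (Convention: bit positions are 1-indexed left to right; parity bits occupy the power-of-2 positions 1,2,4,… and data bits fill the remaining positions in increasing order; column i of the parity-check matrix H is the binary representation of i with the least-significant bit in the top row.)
Codeword c = d · G (mod 2), d = 01010110110011011111001110:
  c[0] = d·G[:,0] = (01010110110011011111001110)·(11011010101101010101010101) mod 2 = 0+1+0+1+0+0+1+0+1+0+0+0+0+1+0+1+0+1+0+1+0+0+0+1+0+0 mod 2 = 1
  c[1] = d·G[:,1] = (01010110110011011111001110)·(10110110011011001100110011) mod 2 = 0+0+0+1+0+1+1+0+0+1+0+0+1+1+0+0+1+1+0+0+0+0+0+0+1+0 mod 2 = 1
  c[2] = d·G[:,2] = (01010110110011011111001110)·(10000000000000000000000000) mod 2 = 0+0+0+0+0+0+0+0+0+0+0+0+0+0+0+0+0+0+0+0+0+0+0+0+0+0 mod 2 = 0
  c[3] = d·G[:,3] = (01010110110011011111001110)·(01110001111000111100001111) mod 2 = 0+1+0+1+0+0+0+0+1+1+0+0+0+0+0+1+1+1+0+0+0+0+1+1+1+0 mod 2 = 0
  c[4] = d·G[:,4] = (01010110110011011111001110)·(01000000000000000000000000) mod 2 = 0+1+0+0+0+0+0+0+0+0+0+0+0+0+0+0+0+0+0+0+0+0+0+0+0+0 mod 2 = 1
  c[5] = d·G[:,5] = (01010110110011011111001110)·(00100000000000000000000000) mod 2 = 0+0+0+0+0+0+0+0+0+0+0+0+0+0+0+0+0+0+0+0+0+0+0+0+0+0 mod 2 = 0
  c[6] = d·G[:,6] = (01010110110011011111001110)·(00010000000000000000000000) mod 2 = 0+0+0+1+0+0+0+0+0+0+0+0+0+0+0+0+0+0+0+0+0+0+0+0+0+0 mod 2 = 1
  c[7] = d·G[:,7] = (01010110110011011111001110)·(00001111111000000011111111) mod 2 = 0+0+0+0+0+1+1+0+1+1+0+0+0+0+0+0+0+0+1+1+0+0+1+1+1+0 mod 2 = 1
  c[8] = d·G[:,8] = (01010110110011011111001110)·(00001000000000000000000000) mod 2 = 0+0+0+0+0+0+0+0+0+0+0+0+0+0+0+0+0+0+0+0+0+0+0+0+0+0 mod 2 = 0
  c[9] = d·G[:,9] = (01010110110011011111001110)·(00000100000000000000000000) mod 2 = 0+0+0+0+0+1+0+0+0+0+0+0+0+0+0+0+0+0+0+0+0+0+0+0+0+0 mod 2 = 1
  c[10] = d·G[:,10] = (01010110110011011111001110)·(00000010000000000000000000) mod 2 = 0+0+0+0+0+0+1+0+0+0+0+0+0+0+0+0+0+0+0+0+0+0+0+0+0+0 mod 2 = 1
  c[11] = d·G[:,11] = (01010110110011011111001110)·(00000001000000000000000000) mod 2 = 0+0+0+0+0+0+0+0+0+0+0+0+0+0+0+0+0+0+0+0+0+0+0+0+0+0 mod 2 = 0
  c[12] = d·G[:,12] = (01010110110011011111001110)·(00000000100000000000000000) mod 2 = 0+0+0+0+0+0+0+0+1+0+0+0+0+0+0+0+0+0+0+0+0+0+0+0+0+0 mod 2 = 1
  c[13] = d·G[:,13] = (01010110110011011111001110)·(00000000010000000000000000) mod 2 = 0+0+0+0+0+0+0+0+0+1+0+0+0+0+0+0+0+0+0+0+0+0+0+0+0+0 mod 2 = 1
  c[14] = d·G[:,14] = (01010110110011011111001110)·(00000000001000000000000000) mod 2 = 0+0+0+0+0+0+0+0+0+0+0+0+0+0+0+0+0+0+0+0+0+0+0+0+0+0 mod 2 = 0
  c[15] = d·G[:,15] = (01010110110011011111001110)·(00000000000111111111111111) mod 2 = 0+0+0+0+0+0+0+0+0+0+0+0+1+1+0+1+1+1+1+1+0+0+1+1+1+0 mod 2 = 0
  c[16] = d·G[:,16] = (01010110110011011111001110)·(00000000000100000000000000) mod 2 = 0+0+0+0+0+0+0+0+0+0+0+0+0+0+0+0+0+0+0+0+0+0+0+0+0+0 mod 2 = 0
  c[17] = d·G[:,17] = (01010110110011011111001110)·(00000000000010000000000000) mod 2 = 0+0+0+0+0+0+0+0+0+0+0+0+1+0+0+0+0+0+0+0+0+0+0+0+0+0 mod 2 = 1
  c[18] = d·G[:,18] = (01010110110011011111001110)·(00000000000001000000000000) mod 2 = 0+0+0+0+0+0+0+0+0+0+0+0+0+1+0+0+0+0+0+0+0+0+0+0+0+0 mod 2 = 1
  c[19] = d·G[:,19] = (01010110110011011111001110)·(00000000000000100000000000) mod 2 = 0+0+0+0+0+0+0+0+0+0+0+0+0+0+0+0+0+0+0+0+0+0+0+0+0+0 mod 2 = 0
  c[20] = d·G[:,20] = (01010110110011011111001110)·(00000000000000010000000000) mod 2 = 0+0+0+0+0+0+0+0+0+0+0+0+0+0+0+1+0+0+0+0+0+0+0+0+0+0 mod 2 = 1
  c[21] = d·G[:,21] = (01010110110011011111001110)·(00000000000000001000000000) mod 2 = 0+0+0+0+0+0+0+0+0+0+0+0+0+0+0+0+1+0+0+0+0+0+0+0+0+0 mod 2 = 1
  c[22] = d·G[:,22] = (01010110110011011111001110)·(00000000000000000100000000) mod 2 = 0+0+0+0+0+0+0+0+0+0+0+0+0+0+0+0+0+1+0+0+0+0+0+0+0+0 mod 2 = 1
  c[23] = d·G[:,23] = (01010110110011011111001110)·(00000000000000000010000000) mod 2 = 0+0+0+0+0+0+0+0+0+0+0+0+0+0+0+0+0+0+1+0+0+0+0+0+0+0 mod 2 = 1
  c[24] = d·G[:,24] = (01010110110011011111001110)·(00000000000000000001000000) mod 2 = 0+0+0+0+0+0+0+0+0+0+0+0+0+0+0+0+0+0+0+1+0+0+0+0+0+0 mod 2 = 1
  c[25] = d·G[:,25] = (01010110110011011111001110)·(00000000000000000000100000) mod 2 = 0+0+0+0+0+0+0+0+0+0+0+0+0+0+0+0+0+0+0+0+0+0+0+0+0+0 mod 2 = 0
  c[26] = d·G[:,26] = (01010110110011011111001110)·(00000000000000000000010000) mod 2 = 0+0+0+0+0+0+0+0+0+0+0+0+0+0+0+0+0+0+0+0+0+0+0+0+0+0 mod 2 = 0
  c[27] = d·G[:,27] = (01010110110011011111001110)·(00000000000000000000001000) mod 2 = 0+0+0+0+0+0+0+0+0+0+0+0+0+0+0+0+0+0+0+0+0+0+1+0+0+0 mod 2 = 1
  c[28] = d·G[:,28] = (01010110110011011111001110)·(00000000000000000000000100) mod 2 = 0+0+0+0+0+0+0+0+0+0+0+0+0+0+0+0+0+0+0+0+0+0+0+1+0+0 mod 2 = 1
  c[29] = d·G[:,29] = (01010110110011011111001110)·(00000000000000000000000010) mod 2 = 0+0+0+0+0+0+0+0+0+0+0+0+0+0+0+0+0+0+0+0+0+0+0+0+1+0 mod 2 = 1
  c[30] = d·G[:,30] = (01010110110011011111001110)·(00000000000000000000000001) mod 2 = 0+0+0+0+0+0+0+0+0+0+0+0+0+0+0+0+0+0+0+0+0+0+0+0+0+0 mod 2 = 0
Codeword = 1100101101101100011011111001110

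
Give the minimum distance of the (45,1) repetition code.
d_min = 45 (the only two codewords are 0…0 and 1…1, differing in all 45 positions).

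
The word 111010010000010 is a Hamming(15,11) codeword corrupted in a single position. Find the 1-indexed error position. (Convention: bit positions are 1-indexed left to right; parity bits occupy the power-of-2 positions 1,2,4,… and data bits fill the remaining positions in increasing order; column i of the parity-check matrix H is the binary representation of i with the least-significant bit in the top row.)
Syndrome s = H · r^T (mod 2), r = 111010010000010:
  s[0] = (101010101010101)·(111010010000010) mod 2 = 1+0+1+0+1+0+0+0+0+0+0+0+0+0+0 mod 2 = 1
  s[1] = (011001100110011)·(111010010000010) mod 2 = 0+1+1+0+0+0+0+0+0+0+0+0+0+1+0 mod 2 = 1
  s[2] = (000111100001111)·(111010010000010) mod 2 = 0+0+0+0+1+0+0+0+0+0+0+0+0+1+0 mod 2 = 0
  s[3] = (000000011111111)·(111010010000010) mod 2 = 0+0+0+0+0+0+0+1+0+0+0+0+0+1+0 mod 2 = 0
Syndrome = 1100
Column i of H is the binary representation of i, so the syndrome is the binary index of the flipped bit.
Read s = 1100 with s[0] as LSB: 1·2^0 + 1·2^1 + 0·2^2 + 0·2^3 = 3.
Error is at bit position 3.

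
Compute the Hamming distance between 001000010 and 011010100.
XOR = 010010110, count of 1s = 4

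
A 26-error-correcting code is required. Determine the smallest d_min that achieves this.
Correcting t errors requires d_min ≥ 2t + 1 = 2·26 + 1 = 53.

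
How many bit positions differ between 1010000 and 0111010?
XOR = 1101010, count of 1s = 4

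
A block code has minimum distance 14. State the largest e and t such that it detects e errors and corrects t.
(a) Detection requires d_min ≥ e+1, so e ≤ d_min − 1 = 13.
(b) Correction requires d_min ≥ 2t+1, so t ≤ ⌊(d_min − 1)/2⌋ = ⌊13/2⌋ = 6.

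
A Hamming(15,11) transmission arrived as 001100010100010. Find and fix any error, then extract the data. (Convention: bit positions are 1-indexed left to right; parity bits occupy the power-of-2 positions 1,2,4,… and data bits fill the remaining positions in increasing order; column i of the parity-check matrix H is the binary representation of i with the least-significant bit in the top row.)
Syndrome s = H · r^T (mod 2), r = 001100010100010:
  s[0] = (101010101010101)·(001100010100010) mod 2 = 0+0+1+0+0+0+0+0+0+0+0+0+0+0+0 mod 2 = 1
  s[1] = (011001100110011)·(001100010100010) mod 2 = 0+0+1+0+0+0+0+0+0+1+0+0+0+1+0 mod 2 = 1
  s[2] = (000111100001111)·(001100010100010) mod 2 = 0+0+0+1+0+0+0+0+0+0+0+0+0+1+0 mod 2 = 0
  s[3] = (000000011111111)·(001100010100010) mod 2 = 0+0+0+0+0+0+0+1+0+1+0+0+0+1+0 mod 2 = 1
Syndrome = 1101
Column 11 of H equals this syndrome → error at bit 11 (1-indexed).
Flip bit 11: 001100010100010 → 001100010110010
Extract data bits at positions {3,5,6,7,9,10,11,12,13,14,15}: 10000110010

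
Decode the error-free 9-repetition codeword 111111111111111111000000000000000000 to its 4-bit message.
Split into 9-bit blocks: 111111111 111111111 000000000 000000000
Data = 1100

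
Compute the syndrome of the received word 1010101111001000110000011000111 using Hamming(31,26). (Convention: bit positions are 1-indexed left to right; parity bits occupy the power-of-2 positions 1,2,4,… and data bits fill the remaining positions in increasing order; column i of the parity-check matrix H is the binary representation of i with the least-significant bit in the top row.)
Syndrome s = H · r^T (mod 2), r = 1010101111001000110000011000111:
  s[0] = (1010101010101010101010101010101)·(1010101111001000110000011000111) mod 2 = 1+0+1+0+1+0+1+0+1+0+0+0+1+0+0+0+1+0+0+0+0+0+0+0+1+0+0+0+1+0+1 mod 2 = 0
  s[1] = (0110011001100110011001100110011)·(1010101111001000110000011000111) mod 2 = 0+0+1+0+0+0+1+0+0+1+0+0+0+0+0+0+0+1+0+0+0+0+0+0+0+0+0+0+0+1+1 mod 2 = 0
  s[2] = (0001111000011110000111100001111)·(1010101111001000110000011000111) mod 2 = 0+0+0+0+1+0+1+0+0+0+0+0+1+0+0+0+0+0+0+0+0+0+0+0+0+0+0+0+1+1+1 mod 2 = 0
  s[3] = (0000000111111110000000011111111)·(1010101111001000110000011000111) mod 2 = 0+0+0+0+0+0+0+1+1+1+0+0+1+0+0+0+0+0+0+0+0+0+0+1+1+0+0+0+1+1+1 mod 2 = 1
  s[4] = (0000000000000001111111111111111)·(1010101111001000110000011000111) mod 2 = 0+0+0+0+0+0+0+0+0+0+0+0+0+0+0+0+1+1+0+0+0+0+0+1+1+0+0+0+1+1+1 mod 2 = 1
Syndrome = 00011
Non-zero syndrome: error at position 24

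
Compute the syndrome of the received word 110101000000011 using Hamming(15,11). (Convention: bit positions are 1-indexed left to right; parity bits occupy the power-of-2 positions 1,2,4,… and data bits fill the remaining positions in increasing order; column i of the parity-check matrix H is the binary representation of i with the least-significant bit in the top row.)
Syndrome s = H · r^T (mod 2), r = 110101000000011:
  s[0] = (101010101010101)·(110101000000011) mod 2 = 1+0+0+0+0+0+0+0+0+0+0+0+0+0+1 mod 2 = 0
  s[1] = (011001100110011)·(110101000000011) mod 2 = 0+1+0+0+0+1+0+0+0+0+0+0+0+1+1 mod 2 = 0
  s[2] = (000111100001111)·(110101000000011) mod 2 = 0+0+0+1+0+1+0+0+0+0+0+0+0+1+1 mod 2 = 0
  s[3] = (000000011111111)·(110101000000011) mod 2 = 0+0+0+0+0+0+0+0+0+0+0+0+0+1+1 mod 2 = 0
Syndrome = 0000
s = 0: no error detected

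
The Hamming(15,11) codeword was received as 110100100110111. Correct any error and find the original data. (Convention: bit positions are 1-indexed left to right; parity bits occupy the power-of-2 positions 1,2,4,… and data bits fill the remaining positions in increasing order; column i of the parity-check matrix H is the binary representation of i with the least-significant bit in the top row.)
Syndrome s = H · r^T (mod 2), r = 110100100110111:
  s[0] = (101010101010101)·(110100100110111) mod 2 = 1+0+0+0+0+0+1+0+0+0+1+0+1+0+1 mod 2 = 1
  s[1] = (011001100110011)·(110100100110111) mod 2 = 0+1+0+0+0+0+1+0+0+1+1+0+0+1+1 mod 2 = 0
  s[2] = (000111100001111)·(110100100110111) mod 2 = 0+0+0+1+0+0+1+0+0+0+0+0+1+1+1 mod 2 = 1
  s[3] = (000000011111111)·(110100100110111) mod 2 = 0+0+0+0+0+0+0+0+0+1+1+0+1+1+1 mod 2 = 1
Syndrome = 1011
Column 13 of H equals this syndrome → error at bit 13 (1-indexed).
Flip bit 13: 110100100110111 → 110100100110011
Extract data bits at positions {3,5,6,7,9,10,11,12,13,14,15}: 00010110011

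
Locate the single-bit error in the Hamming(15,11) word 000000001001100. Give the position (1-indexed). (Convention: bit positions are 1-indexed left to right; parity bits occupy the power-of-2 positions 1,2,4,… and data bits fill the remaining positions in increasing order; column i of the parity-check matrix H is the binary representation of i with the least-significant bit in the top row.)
Syndrome s = H · r^T (mod 2), r = 000000001001100:
  s[0] = (101010101010101)·(000000001001100) mod 2 = 0+0+0+0+0+0+0+0+1+0+0+0+1+0+0 mod 2 = 0
  s[1] = (011001100110011)·(000000001001100) mod 2 = 0+0+0+0+0+0+0+0+0+0+0+0+0+0+0 mod 2 = 0
  s[2] = (000111100001111)·(000000001001100) mod 2 = 0+0+0+0+0+0+0+0+0+0+0+1+1+0+0 mod 2 = 0
  s[3] = (000000011111111)·(000000001001100) mod 2 = 0+0+0+0+0+0+0+0+1+0+0+1+1+0+0 mod 2 = 1
Syndrome = 0001
Column i of H is the binary representation of i, so the syndrome is the binary index of the flipped bit.
Read s = 0001 with s[0] as LSB: 0·2^0 + 0·2^1 + 0·2^2 + 1·2^3 = 8.
Error is at bit position 8.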